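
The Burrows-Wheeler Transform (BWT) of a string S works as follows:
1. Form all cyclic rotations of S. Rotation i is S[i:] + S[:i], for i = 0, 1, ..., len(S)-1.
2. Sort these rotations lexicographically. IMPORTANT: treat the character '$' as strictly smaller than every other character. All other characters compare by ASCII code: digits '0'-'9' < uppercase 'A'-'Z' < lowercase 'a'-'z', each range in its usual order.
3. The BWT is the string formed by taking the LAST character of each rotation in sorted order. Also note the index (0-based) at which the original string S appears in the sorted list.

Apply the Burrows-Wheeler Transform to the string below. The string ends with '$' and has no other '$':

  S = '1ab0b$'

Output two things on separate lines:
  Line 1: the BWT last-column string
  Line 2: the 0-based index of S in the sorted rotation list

Answer: bb$10a
2

Derivation:
All 6 rotations (rotation i = S[i:]+S[:i]):
  rot[0] = 1ab0b$
  rot[1] = ab0b$1
  rot[2] = b0b$1a
  rot[3] = 0b$1ab
  rot[4] = b$1ab0
  rot[5] = $1ab0b
Sorted (with $ < everything):
  sorted[0] = $1ab0b  (last char: 'b')
  sorted[1] = 0b$1ab  (last char: 'b')
  sorted[2] = 1ab0b$  (last char: '$')
  sorted[3] = ab0b$1  (last char: '1')
  sorted[4] = b$1ab0  (last char: '0')
  sorted[5] = b0b$1a  (last char: 'a')
Last column: bb$10a
Original string S is at sorted index 2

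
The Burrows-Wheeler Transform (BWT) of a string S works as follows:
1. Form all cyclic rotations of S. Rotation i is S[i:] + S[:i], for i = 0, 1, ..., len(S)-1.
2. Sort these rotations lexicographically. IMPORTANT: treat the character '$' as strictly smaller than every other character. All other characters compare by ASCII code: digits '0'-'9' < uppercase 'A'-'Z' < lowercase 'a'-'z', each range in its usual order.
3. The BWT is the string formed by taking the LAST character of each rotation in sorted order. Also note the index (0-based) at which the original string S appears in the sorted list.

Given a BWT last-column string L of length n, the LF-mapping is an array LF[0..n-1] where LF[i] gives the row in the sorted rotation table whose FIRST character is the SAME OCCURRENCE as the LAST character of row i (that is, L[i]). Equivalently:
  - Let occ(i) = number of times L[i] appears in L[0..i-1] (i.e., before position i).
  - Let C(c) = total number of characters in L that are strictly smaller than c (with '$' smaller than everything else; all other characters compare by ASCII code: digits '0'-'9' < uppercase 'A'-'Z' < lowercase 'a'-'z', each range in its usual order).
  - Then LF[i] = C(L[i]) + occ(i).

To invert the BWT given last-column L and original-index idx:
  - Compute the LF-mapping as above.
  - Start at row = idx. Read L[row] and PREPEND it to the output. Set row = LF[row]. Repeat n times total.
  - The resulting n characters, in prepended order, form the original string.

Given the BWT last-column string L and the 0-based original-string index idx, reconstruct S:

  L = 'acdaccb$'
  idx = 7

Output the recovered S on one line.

LF mapping: 1 4 7 2 5 6 3 0
Walk LF starting at row 7, prepending L[row]:
  step 1: row=7, L[7]='$', prepend. Next row=LF[7]=0
  step 2: row=0, L[0]='a', prepend. Next row=LF[0]=1
  step 3: row=1, L[1]='c', prepend. Next row=LF[1]=4
  step 4: row=4, L[4]='c', prepend. Next row=LF[4]=5
  step 5: row=5, L[5]='c', prepend. Next row=LF[5]=6
  step 6: row=6, L[6]='b', prepend. Next row=LF[6]=3
  step 7: row=3, L[3]='a', prepend. Next row=LF[3]=2
  step 8: row=2, L[2]='d', prepend. Next row=LF[2]=7
Reversed output: dabccca$

Answer: dabccca$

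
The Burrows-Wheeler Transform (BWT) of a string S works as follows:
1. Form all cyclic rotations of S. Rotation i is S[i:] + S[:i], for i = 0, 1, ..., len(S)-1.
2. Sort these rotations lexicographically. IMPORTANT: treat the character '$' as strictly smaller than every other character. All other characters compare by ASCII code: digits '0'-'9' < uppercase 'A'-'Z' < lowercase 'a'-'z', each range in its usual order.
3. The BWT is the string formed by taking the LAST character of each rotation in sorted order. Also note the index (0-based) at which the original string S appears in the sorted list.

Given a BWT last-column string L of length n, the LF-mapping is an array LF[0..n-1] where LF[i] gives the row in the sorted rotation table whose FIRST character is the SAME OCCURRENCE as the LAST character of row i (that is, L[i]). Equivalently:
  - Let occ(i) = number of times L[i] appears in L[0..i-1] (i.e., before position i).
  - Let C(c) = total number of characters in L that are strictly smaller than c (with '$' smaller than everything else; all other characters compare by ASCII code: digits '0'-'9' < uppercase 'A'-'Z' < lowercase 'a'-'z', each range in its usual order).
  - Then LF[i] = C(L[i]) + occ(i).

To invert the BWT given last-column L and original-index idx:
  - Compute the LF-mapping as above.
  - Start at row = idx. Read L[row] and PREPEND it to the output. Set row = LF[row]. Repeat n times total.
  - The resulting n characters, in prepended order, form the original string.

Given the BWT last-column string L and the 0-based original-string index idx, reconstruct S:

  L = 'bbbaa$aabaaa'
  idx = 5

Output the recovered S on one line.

Answer: abaaabaaabb$

Derivation:
LF mapping: 8 9 10 1 2 0 3 4 11 5 6 7
Walk LF starting at row 5, prepending L[row]:
  step 1: row=5, L[5]='$', prepend. Next row=LF[5]=0
  step 2: row=0, L[0]='b', prepend. Next row=LF[0]=8
  step 3: row=8, L[8]='b', prepend. Next row=LF[8]=11
  step 4: row=11, L[11]='a', prepend. Next row=LF[11]=7
  step 5: row=7, L[7]='a', prepend. Next row=LF[7]=4
  step 6: row=4, L[4]='a', prepend. Next row=LF[4]=2
  step 7: row=2, L[2]='b', prepend. Next row=LF[2]=10
  step 8: row=10, L[10]='a', prepend. Next row=LF[10]=6
  step 9: row=6, L[6]='a', prepend. Next row=LF[6]=3
  step 10: row=3, L[3]='a', prepend. Next row=LF[3]=1
  step 11: row=1, L[1]='b', prepend. Next row=LF[1]=9
  step 12: row=9, L[9]='a', prepend. Next row=LF[9]=5
Reversed output: abaaabaaabb$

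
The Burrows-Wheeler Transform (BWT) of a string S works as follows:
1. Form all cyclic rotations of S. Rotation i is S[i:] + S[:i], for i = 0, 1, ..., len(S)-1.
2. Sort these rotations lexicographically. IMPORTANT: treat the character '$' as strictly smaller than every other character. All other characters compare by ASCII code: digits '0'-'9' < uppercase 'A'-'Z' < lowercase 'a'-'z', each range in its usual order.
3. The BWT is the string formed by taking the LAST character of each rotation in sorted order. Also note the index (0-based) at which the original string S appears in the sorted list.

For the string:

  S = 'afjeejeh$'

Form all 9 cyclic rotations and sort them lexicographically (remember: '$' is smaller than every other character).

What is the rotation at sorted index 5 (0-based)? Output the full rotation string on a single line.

All 9 rotations (rotation i = S[i:]+S[:i]):
  rot[0] = afjeejeh$
  rot[1] = fjeejeh$a
  rot[2] = jeejeh$af
  rot[3] = eejeh$afj
  rot[4] = ejeh$afje
  rot[5] = jeh$afjee
  rot[6] = eh$afjeej
  rot[7] = h$afjeeje
  rot[8] = $afjeejeh
Sorted (with $ < everything):
  sorted[0] = $afjeejeh
  sorted[1] = afjeejeh$
  sorted[2] = eejeh$afj
  sorted[3] = eh$afjeej
  sorted[4] = ejeh$afje
  sorted[5] = fjeejeh$a
  sorted[6] = h$afjeeje
  sorted[7] = jeejeh$af
  sorted[8] = jeh$afjee
sorted[5] = fjeejeh$a

Answer: fjeejeh$a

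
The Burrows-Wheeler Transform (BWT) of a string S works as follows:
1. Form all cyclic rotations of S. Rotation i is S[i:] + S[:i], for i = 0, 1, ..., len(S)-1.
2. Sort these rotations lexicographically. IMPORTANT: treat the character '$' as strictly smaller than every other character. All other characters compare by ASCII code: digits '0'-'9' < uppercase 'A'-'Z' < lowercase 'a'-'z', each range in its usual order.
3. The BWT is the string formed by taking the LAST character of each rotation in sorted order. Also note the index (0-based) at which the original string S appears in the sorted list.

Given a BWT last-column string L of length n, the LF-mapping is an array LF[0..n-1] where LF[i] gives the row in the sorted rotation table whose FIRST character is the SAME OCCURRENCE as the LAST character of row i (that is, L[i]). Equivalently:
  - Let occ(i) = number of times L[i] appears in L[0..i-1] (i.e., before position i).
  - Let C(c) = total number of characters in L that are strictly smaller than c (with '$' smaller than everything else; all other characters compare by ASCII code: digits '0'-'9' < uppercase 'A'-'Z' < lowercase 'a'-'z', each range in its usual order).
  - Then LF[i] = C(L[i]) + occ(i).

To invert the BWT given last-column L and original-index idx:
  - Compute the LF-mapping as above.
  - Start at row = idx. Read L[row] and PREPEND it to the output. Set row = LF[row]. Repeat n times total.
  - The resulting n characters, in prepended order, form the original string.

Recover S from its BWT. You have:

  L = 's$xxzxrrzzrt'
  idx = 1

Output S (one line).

LF mapping: 4 0 6 7 9 8 1 2 10 11 3 5
Walk LF starting at row 1, prepending L[row]:
  step 1: row=1, L[1]='$', prepend. Next row=LF[1]=0
  step 2: row=0, L[0]='s', prepend. Next row=LF[0]=4
  step 3: row=4, L[4]='z', prepend. Next row=LF[4]=9
  step 4: row=9, L[9]='z', prepend. Next row=LF[9]=11
  step 5: row=11, L[11]='t', prepend. Next row=LF[11]=5
  step 6: row=5, L[5]='x', prepend. Next row=LF[5]=8
  step 7: row=8, L[8]='z', prepend. Next row=LF[8]=10
  step 8: row=10, L[10]='r', prepend. Next row=LF[10]=3
  step 9: row=3, L[3]='x', prepend. Next row=LF[3]=7
  step 10: row=7, L[7]='r', prepend. Next row=LF[7]=2
  step 11: row=2, L[2]='x', prepend. Next row=LF[2]=6
  step 12: row=6, L[6]='r', prepend. Next row=LF[6]=1
Reversed output: rxrxrzxtzzs$

Answer: rxrxrzxtzzs$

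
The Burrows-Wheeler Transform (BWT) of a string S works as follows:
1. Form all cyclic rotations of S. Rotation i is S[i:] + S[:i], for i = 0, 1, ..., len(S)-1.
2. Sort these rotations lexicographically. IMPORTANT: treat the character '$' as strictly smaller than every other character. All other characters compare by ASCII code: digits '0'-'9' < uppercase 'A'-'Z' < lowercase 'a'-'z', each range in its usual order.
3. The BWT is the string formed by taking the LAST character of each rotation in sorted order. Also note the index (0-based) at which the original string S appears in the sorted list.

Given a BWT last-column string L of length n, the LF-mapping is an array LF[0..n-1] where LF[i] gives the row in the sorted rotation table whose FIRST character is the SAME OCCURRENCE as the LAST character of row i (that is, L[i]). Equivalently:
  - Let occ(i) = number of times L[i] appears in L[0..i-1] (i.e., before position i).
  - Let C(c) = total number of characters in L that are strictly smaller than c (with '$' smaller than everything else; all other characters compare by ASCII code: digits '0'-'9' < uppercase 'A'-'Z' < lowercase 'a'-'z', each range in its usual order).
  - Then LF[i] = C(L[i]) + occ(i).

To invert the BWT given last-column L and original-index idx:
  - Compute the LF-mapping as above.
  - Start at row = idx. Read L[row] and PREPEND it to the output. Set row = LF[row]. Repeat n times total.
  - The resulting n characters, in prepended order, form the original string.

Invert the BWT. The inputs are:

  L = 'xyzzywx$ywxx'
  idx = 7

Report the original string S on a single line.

Answer: ywxzwyyxxzx$

Derivation:
LF mapping: 3 7 10 11 8 1 4 0 9 2 5 6
Walk LF starting at row 7, prepending L[row]:
  step 1: row=7, L[7]='$', prepend. Next row=LF[7]=0
  step 2: row=0, L[0]='x', prepend. Next row=LF[0]=3
  step 3: row=3, L[3]='z', prepend. Next row=LF[3]=11
  step 4: row=11, L[11]='x', prepend. Next row=LF[11]=6
  step 5: row=6, L[6]='x', prepend. Next row=LF[6]=4
  step 6: row=4, L[4]='y', prepend. Next row=LF[4]=8
  step 7: row=8, L[8]='y', prepend. Next row=LF[8]=9
  step 8: row=9, L[9]='w', prepend. Next row=LF[9]=2
  step 9: row=2, L[2]='z', prepend. Next row=LF[2]=10
  step 10: row=10, L[10]='x', prepend. Next row=LF[10]=5
  step 11: row=5, L[5]='w', prepend. Next row=LF[5]=1
  step 12: row=1, L[1]='y', prepend. Next row=LF[1]=7
Reversed output: ywxzwyyxxzx$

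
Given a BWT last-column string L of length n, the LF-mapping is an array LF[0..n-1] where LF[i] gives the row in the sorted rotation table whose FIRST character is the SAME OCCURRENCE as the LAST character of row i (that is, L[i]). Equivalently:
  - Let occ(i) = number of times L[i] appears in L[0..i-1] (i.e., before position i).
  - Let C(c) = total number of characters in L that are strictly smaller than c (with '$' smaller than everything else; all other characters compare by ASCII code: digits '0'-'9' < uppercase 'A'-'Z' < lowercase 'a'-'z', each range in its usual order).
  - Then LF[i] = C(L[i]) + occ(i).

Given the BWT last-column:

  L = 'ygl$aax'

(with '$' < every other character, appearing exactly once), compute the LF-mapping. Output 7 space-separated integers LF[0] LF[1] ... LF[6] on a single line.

Char counts: '$':1, 'a':2, 'g':1, 'l':1, 'x':1, 'y':1
C (first-col start): C('$')=0, C('a')=1, C('g')=3, C('l')=4, C('x')=5, C('y')=6
L[0]='y': occ=0, LF[0]=C('y')+0=6+0=6
L[1]='g': occ=0, LF[1]=C('g')+0=3+0=3
L[2]='l': occ=0, LF[2]=C('l')+0=4+0=4
L[3]='$': occ=0, LF[3]=C('$')+0=0+0=0
L[4]='a': occ=0, LF[4]=C('a')+0=1+0=1
L[5]='a': occ=1, LF[5]=C('a')+1=1+1=2
L[6]='x': occ=0, LF[6]=C('x')+0=5+0=5

Answer: 6 3 4 0 1 2 5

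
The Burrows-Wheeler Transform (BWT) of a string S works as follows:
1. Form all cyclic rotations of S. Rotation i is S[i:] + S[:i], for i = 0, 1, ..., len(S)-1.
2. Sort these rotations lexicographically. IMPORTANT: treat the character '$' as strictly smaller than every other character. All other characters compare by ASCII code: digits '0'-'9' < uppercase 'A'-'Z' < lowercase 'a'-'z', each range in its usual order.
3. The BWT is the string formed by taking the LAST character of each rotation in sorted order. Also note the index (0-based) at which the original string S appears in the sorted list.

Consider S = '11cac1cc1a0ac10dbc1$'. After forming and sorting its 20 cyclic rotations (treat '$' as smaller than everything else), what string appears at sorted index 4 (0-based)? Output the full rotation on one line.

Answer: 10dbc1$11cac1cc1a0ac

Derivation:
All 20 rotations (rotation i = S[i:]+S[:i]):
  rot[0] = 11cac1cc1a0ac10dbc1$
  rot[1] = 1cac1cc1a0ac10dbc1$1
  rot[2] = cac1cc1a0ac10dbc1$11
  rot[3] = ac1cc1a0ac10dbc1$11c
  rot[4] = c1cc1a0ac10dbc1$11ca
  rot[5] = 1cc1a0ac10dbc1$11cac
  rot[6] = cc1a0ac10dbc1$11cac1
  rot[7] = c1a0ac10dbc1$11cac1c
  rot[8] = 1a0ac10dbc1$11cac1cc
  rot[9] = a0ac10dbc1$11cac1cc1
  rot[10] = 0ac10dbc1$11cac1cc1a
  rot[11] = ac10dbc1$11cac1cc1a0
  rot[12] = c10dbc1$11cac1cc1a0a
  rot[13] = 10dbc1$11cac1cc1a0ac
  rot[14] = 0dbc1$11cac1cc1a0ac1
  rot[15] = dbc1$11cac1cc1a0ac10
  rot[16] = bc1$11cac1cc1a0ac10d
  rot[17] = c1$11cac1cc1a0ac10db
  rot[18] = 1$11cac1cc1a0ac10dbc
  rot[19] = $11cac1cc1a0ac10dbc1
Sorted (with $ < everything):
  sorted[0] = $11cac1cc1a0ac10dbc1
  sorted[1] = 0ac10dbc1$11cac1cc1a
  sorted[2] = 0dbc1$11cac1cc1a0ac1
  sorted[3] = 1$11cac1cc1a0ac10dbc
  sorted[4] = 10dbc1$11cac1cc1a0ac
  sorted[5] = 11cac1cc1a0ac10dbc1$
  sorted[6] = 1a0ac10dbc1$11cac1cc
  sorted[7] = 1cac1cc1a0ac10dbc1$1
  sorted[8] = 1cc1a0ac10dbc1$11cac
  sorted[9] = a0ac10dbc1$11cac1cc1
  sorted[10] = ac10dbc1$11cac1cc1a0
  sorted[11] = ac1cc1a0ac10dbc1$11c
  sorted[12] = bc1$11cac1cc1a0ac10d
  sorted[13] = c1$11cac1cc1a0ac10db
  sorted[14] = c10dbc1$11cac1cc1a0a
  sorted[15] = c1a0ac10dbc1$11cac1c
  sorted[16] = c1cc1a0ac10dbc1$11ca
  sorted[17] = cac1cc1a0ac10dbc1$11
  sorted[18] = cc1a0ac10dbc1$11cac1
  sorted[19] = dbc1$11cac1cc1a0ac10
sorted[4] = 10dbc1$11cac1cc1a0ac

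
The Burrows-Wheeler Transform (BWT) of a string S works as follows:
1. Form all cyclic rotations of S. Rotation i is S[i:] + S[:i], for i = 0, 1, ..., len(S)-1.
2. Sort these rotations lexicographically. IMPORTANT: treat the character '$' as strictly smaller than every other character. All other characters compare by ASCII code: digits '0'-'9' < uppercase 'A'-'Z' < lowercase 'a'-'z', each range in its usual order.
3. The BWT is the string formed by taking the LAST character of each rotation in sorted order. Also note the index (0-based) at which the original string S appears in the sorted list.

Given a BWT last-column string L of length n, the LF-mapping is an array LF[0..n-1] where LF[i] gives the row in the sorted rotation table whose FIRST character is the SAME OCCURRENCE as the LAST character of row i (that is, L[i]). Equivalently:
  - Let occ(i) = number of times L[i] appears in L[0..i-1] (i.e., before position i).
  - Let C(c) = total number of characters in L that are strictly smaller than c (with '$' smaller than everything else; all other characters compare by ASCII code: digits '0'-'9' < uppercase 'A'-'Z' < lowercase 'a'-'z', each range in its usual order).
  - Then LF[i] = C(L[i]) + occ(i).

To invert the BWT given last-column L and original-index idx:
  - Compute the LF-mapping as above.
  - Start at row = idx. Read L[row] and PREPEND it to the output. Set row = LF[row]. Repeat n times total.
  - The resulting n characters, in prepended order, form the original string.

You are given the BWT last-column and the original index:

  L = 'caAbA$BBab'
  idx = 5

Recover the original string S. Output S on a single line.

LF mapping: 9 5 1 7 2 0 3 4 6 8
Walk LF starting at row 5, prepending L[row]:
  step 1: row=5, L[5]='$', prepend. Next row=LF[5]=0
  step 2: row=0, L[0]='c', prepend. Next row=LF[0]=9
  step 3: row=9, L[9]='b', prepend. Next row=LF[9]=8
  step 4: row=8, L[8]='a', prepend. Next row=LF[8]=6
  step 5: row=6, L[6]='B', prepend. Next row=LF[6]=3
  step 6: row=3, L[3]='b', prepend. Next row=LF[3]=7
  step 7: row=7, L[7]='B', prepend. Next row=LF[7]=4
  step 8: row=4, L[4]='A', prepend. Next row=LF[4]=2
  step 9: row=2, L[2]='A', prepend. Next row=LF[2]=1
  step 10: row=1, L[1]='a', prepend. Next row=LF[1]=5
Reversed output: aAABbBabc$

Answer: aAABbBabc$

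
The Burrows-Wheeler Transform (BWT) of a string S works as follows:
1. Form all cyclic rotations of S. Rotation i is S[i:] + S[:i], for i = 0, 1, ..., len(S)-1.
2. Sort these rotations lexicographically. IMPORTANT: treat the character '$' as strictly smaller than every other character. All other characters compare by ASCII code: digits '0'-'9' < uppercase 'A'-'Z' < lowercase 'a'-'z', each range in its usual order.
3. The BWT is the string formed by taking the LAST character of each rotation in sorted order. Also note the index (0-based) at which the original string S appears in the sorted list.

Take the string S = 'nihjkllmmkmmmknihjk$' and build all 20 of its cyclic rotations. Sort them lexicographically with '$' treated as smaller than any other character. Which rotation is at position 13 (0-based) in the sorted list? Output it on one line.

All 20 rotations (rotation i = S[i:]+S[:i]):
  rot[0] = nihjkllmmkmmmknihjk$
  rot[1] = ihjkllmmkmmmknihjk$n
  rot[2] = hjkllmmkmmmknihjk$ni
  rot[3] = jkllmmkmmmknihjk$nih
  rot[4] = kllmmkmmmknihjk$nihj
  rot[5] = llmmkmmmknihjk$nihjk
  rot[6] = lmmkmmmknihjk$nihjkl
  rot[7] = mmkmmmknihjk$nihjkll
  rot[8] = mkmmmknihjk$nihjkllm
  rot[9] = kmmmknihjk$nihjkllmm
  rot[10] = mmmknihjk$nihjkllmmk
  rot[11] = mmknihjk$nihjkllmmkm
  rot[12] = mknihjk$nihjkllmmkmm
  rot[13] = knihjk$nihjkllmmkmmm
  rot[14] = nihjk$nihjkllmmkmmmk
  rot[15] = ihjk$nihjkllmmkmmmkn
  rot[16] = hjk$nihjkllmmkmmmkni
  rot[17] = jk$nihjkllmmkmmmknih
  rot[18] = k$nihjkllmmkmmmknihj
  rot[19] = $nihjkllmmkmmmknihjk
Sorted (with $ < everything):
  sorted[0] = $nihjkllmmkmmmknihjk
  sorted[1] = hjk$nihjkllmmkmmmkni
  sorted[2] = hjkllmmkmmmknihjk$ni
  sorted[3] = ihjk$nihjkllmmkmmmkn
  sorted[4] = ihjkllmmkmmmknihjk$n
  sorted[5] = jk$nihjkllmmkmmmknih
  sorted[6] = jkllmmkmmmknihjk$nih
  sorted[7] = k$nihjkllmmkmmmknihj
  sorted[8] = kllmmkmmmknihjk$nihj
  sorted[9] = kmmmknihjk$nihjkllmm
  sorted[10] = knihjk$nihjkllmmkmmm
  sorted[11] = llmmkmmmknihjk$nihjk
  sorted[12] = lmmkmmmknihjk$nihjkl
  sorted[13] = mkmmmknihjk$nihjkllm
  sorted[14] = mknihjk$nihjkllmmkmm
  sorted[15] = mmkmmmknihjk$nihjkll
  sorted[16] = mmknihjk$nihjkllmmkm
  sorted[17] = mmmknihjk$nihjkllmmk
  sorted[18] = nihjk$nihjkllmmkmmmk
  sorted[19] = nihjkllmmkmmmknihjk$
sorted[13] = mkmmmknihjk$nihjkllm

Answer: mkmmmknihjk$nihjkllm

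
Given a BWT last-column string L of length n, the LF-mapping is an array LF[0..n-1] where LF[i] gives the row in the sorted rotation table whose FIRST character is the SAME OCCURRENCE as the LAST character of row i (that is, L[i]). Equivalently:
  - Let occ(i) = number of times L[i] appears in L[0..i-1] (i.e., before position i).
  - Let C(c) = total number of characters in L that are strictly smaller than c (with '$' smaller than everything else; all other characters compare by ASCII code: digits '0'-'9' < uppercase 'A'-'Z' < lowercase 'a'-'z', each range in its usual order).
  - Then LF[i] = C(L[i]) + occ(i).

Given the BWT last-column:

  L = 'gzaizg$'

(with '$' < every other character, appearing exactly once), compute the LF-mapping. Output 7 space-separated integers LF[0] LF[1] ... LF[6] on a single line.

Answer: 2 5 1 4 6 3 0

Derivation:
Char counts: '$':1, 'a':1, 'g':2, 'i':1, 'z':2
C (first-col start): C('$')=0, C('a')=1, C('g')=2, C('i')=4, C('z')=5
L[0]='g': occ=0, LF[0]=C('g')+0=2+0=2
L[1]='z': occ=0, LF[1]=C('z')+0=5+0=5
L[2]='a': occ=0, LF[2]=C('a')+0=1+0=1
L[3]='i': occ=0, LF[3]=C('i')+0=4+0=4
L[4]='z': occ=1, LF[4]=C('z')+1=5+1=6
L[5]='g': occ=1, LF[5]=C('g')+1=2+1=3
L[6]='$': occ=0, LF[6]=C('$')+0=0+0=0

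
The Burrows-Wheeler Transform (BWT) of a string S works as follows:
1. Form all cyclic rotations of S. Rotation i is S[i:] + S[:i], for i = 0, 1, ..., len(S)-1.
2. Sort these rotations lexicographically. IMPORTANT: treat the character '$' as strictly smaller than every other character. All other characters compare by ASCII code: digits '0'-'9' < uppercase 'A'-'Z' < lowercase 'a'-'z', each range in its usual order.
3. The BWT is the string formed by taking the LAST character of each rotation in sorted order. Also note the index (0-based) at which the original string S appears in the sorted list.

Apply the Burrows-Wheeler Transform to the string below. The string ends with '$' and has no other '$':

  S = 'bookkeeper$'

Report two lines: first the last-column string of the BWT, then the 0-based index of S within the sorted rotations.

Answer: r$kepkoobee
1

Derivation:
All 11 rotations (rotation i = S[i:]+S[:i]):
  rot[0] = bookkeeper$
  rot[1] = ookkeeper$b
  rot[2] = okkeeper$bo
  rot[3] = kkeeper$boo
  rot[4] = keeper$book
  rot[5] = eeper$bookk
  rot[6] = eper$bookke
  rot[7] = per$bookkee
  rot[8] = er$bookkeep
  rot[9] = r$bookkeepe
  rot[10] = $bookkeeper
Sorted (with $ < everything):
  sorted[0] = $bookkeeper  (last char: 'r')
  sorted[1] = bookkeeper$  (last char: '$')
  sorted[2] = eeper$bookk  (last char: 'k')
  sorted[3] = eper$bookke  (last char: 'e')
  sorted[4] = er$bookkeep  (last char: 'p')
  sorted[5] = keeper$book  (last char: 'k')
  sorted[6] = kkeeper$boo  (last char: 'o')
  sorted[7] = okkeeper$bo  (last char: 'o')
  sorted[8] = ookkeeper$b  (last char: 'b')
  sorted[9] = per$bookkee  (last char: 'e')
  sorted[10] = r$bookkeepe  (last char: 'e')
Last column: r$kepkoobee
Original string S is at sorted index 1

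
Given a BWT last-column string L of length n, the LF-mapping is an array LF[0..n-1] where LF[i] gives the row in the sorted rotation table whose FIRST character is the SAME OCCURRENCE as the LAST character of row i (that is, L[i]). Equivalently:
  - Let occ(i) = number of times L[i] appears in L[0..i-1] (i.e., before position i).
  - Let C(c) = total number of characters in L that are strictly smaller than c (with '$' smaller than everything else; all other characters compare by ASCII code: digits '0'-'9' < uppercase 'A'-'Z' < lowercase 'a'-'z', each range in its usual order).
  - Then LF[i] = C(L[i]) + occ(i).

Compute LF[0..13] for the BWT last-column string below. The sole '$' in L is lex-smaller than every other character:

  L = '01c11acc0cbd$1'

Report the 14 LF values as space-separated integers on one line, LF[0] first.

Char counts: '$':1, '0':2, '1':4, 'a':1, 'b':1, 'c':4, 'd':1
C (first-col start): C('$')=0, C('0')=1, C('1')=3, C('a')=7, C('b')=8, C('c')=9, C('d')=13
L[0]='0': occ=0, LF[0]=C('0')+0=1+0=1
L[1]='1': occ=0, LF[1]=C('1')+0=3+0=3
L[2]='c': occ=0, LF[2]=C('c')+0=9+0=9
L[3]='1': occ=1, LF[3]=C('1')+1=3+1=4
L[4]='1': occ=2, LF[4]=C('1')+2=3+2=5
L[5]='a': occ=0, LF[5]=C('a')+0=7+0=7
L[6]='c': occ=1, LF[6]=C('c')+1=9+1=10
L[7]='c': occ=2, LF[7]=C('c')+2=9+2=11
L[8]='0': occ=1, LF[8]=C('0')+1=1+1=2
L[9]='c': occ=3, LF[9]=C('c')+3=9+3=12
L[10]='b': occ=0, LF[10]=C('b')+0=8+0=8
L[11]='d': occ=0, LF[11]=C('d')+0=13+0=13
L[12]='$': occ=0, LF[12]=C('$')+0=0+0=0
L[13]='1': occ=3, LF[13]=C('1')+3=3+3=6

Answer: 1 3 9 4 5 7 10 11 2 12 8 13 0 6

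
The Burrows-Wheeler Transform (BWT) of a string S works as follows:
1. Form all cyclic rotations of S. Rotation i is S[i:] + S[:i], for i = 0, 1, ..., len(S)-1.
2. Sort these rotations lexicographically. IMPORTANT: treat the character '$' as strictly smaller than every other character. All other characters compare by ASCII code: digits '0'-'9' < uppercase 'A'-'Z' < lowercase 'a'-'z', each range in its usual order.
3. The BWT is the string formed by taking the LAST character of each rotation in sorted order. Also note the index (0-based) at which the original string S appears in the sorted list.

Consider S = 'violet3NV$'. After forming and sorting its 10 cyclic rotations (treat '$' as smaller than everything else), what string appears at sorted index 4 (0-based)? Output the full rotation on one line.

All 10 rotations (rotation i = S[i:]+S[:i]):
  rot[0] = violet3NV$
  rot[1] = iolet3NV$v
  rot[2] = olet3NV$vi
  rot[3] = let3NV$vio
  rot[4] = et3NV$viol
  rot[5] = t3NV$viole
  rot[6] = 3NV$violet
  rot[7] = NV$violet3
  rot[8] = V$violet3N
  rot[9] = $violet3NV
Sorted (with $ < everything):
  sorted[0] = $violet3NV
  sorted[1] = 3NV$violet
  sorted[2] = NV$violet3
  sorted[3] = V$violet3N
  sorted[4] = et3NV$viol
  sorted[5] = iolet3NV$v
  sorted[6] = let3NV$vio
  sorted[7] = olet3NV$vi
  sorted[8] = t3NV$viole
  sorted[9] = violet3NV$
sorted[4] = et3NV$viol

Answer: et3NV$viol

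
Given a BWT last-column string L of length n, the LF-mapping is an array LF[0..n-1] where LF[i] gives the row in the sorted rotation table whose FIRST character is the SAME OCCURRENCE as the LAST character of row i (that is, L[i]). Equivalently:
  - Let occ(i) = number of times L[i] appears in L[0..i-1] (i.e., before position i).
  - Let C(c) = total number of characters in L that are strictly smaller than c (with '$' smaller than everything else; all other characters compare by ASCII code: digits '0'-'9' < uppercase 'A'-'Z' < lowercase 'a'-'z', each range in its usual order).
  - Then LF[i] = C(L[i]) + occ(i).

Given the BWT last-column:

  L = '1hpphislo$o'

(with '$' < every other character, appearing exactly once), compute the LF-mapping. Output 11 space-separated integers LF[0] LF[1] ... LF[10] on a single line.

Answer: 1 2 8 9 3 4 10 5 6 0 7

Derivation:
Char counts: '$':1, '1':1, 'h':2, 'i':1, 'l':1, 'o':2, 'p':2, 's':1
C (first-col start): C('$')=0, C('1')=1, C('h')=2, C('i')=4, C('l')=5, C('o')=6, C('p')=8, C('s')=10
L[0]='1': occ=0, LF[0]=C('1')+0=1+0=1
L[1]='h': occ=0, LF[1]=C('h')+0=2+0=2
L[2]='p': occ=0, LF[2]=C('p')+0=8+0=8
L[3]='p': occ=1, LF[3]=C('p')+1=8+1=9
L[4]='h': occ=1, LF[4]=C('h')+1=2+1=3
L[5]='i': occ=0, LF[5]=C('i')+0=4+0=4
L[6]='s': occ=0, LF[6]=C('s')+0=10+0=10
L[7]='l': occ=0, LF[7]=C('l')+0=5+0=5
L[8]='o': occ=0, LF[8]=C('o')+0=6+0=6
L[9]='$': occ=0, LF[9]=C('$')+0=0+0=0
L[10]='o': occ=1, LF[10]=C('o')+1=6+1=7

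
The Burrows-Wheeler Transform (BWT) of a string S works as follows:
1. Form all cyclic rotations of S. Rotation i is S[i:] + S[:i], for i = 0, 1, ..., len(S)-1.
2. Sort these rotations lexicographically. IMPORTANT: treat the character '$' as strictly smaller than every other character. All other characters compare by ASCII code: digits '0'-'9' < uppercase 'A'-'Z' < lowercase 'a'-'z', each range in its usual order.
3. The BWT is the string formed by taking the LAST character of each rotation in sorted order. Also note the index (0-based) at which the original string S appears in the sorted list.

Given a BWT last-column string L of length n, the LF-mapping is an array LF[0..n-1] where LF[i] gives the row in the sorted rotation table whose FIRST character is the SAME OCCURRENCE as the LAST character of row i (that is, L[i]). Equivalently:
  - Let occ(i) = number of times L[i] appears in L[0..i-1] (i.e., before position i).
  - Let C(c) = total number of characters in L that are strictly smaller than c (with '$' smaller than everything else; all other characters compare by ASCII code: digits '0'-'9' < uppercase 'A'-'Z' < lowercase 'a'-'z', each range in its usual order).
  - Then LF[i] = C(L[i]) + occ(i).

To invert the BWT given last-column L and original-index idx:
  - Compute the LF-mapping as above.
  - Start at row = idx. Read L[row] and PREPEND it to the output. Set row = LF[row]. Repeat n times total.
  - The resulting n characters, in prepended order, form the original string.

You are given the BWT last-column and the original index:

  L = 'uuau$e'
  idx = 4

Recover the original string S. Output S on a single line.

Answer: uaeuu$

Derivation:
LF mapping: 3 4 1 5 0 2
Walk LF starting at row 4, prepending L[row]:
  step 1: row=4, L[4]='$', prepend. Next row=LF[4]=0
  step 2: row=0, L[0]='u', prepend. Next row=LF[0]=3
  step 3: row=3, L[3]='u', prepend. Next row=LF[3]=5
  step 4: row=5, L[5]='e', prepend. Next row=LF[5]=2
  step 5: row=2, L[2]='a', prepend. Next row=LF[2]=1
  step 6: row=1, L[1]='u', prepend. Next row=LF[1]=4
Reversed output: uaeuu$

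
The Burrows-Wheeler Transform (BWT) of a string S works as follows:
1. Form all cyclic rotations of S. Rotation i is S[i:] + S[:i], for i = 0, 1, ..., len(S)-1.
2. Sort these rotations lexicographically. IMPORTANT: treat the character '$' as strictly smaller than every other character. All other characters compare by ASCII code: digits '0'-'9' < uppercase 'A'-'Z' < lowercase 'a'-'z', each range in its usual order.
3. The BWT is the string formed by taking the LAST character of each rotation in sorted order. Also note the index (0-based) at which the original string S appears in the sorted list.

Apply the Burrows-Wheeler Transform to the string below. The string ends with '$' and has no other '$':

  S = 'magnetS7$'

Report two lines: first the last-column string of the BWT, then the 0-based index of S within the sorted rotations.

Answer: 7Stmna$ge
6

Derivation:
All 9 rotations (rotation i = S[i:]+S[:i]):
  rot[0] = magnetS7$
  rot[1] = agnetS7$m
  rot[2] = gnetS7$ma
  rot[3] = netS7$mag
  rot[4] = etS7$magn
  rot[5] = tS7$magne
  rot[6] = S7$magnet
  rot[7] = 7$magnetS
  rot[8] = $magnetS7
Sorted (with $ < everything):
  sorted[0] = $magnetS7  (last char: '7')
  sorted[1] = 7$magnetS  (last char: 'S')
  sorted[2] = S7$magnet  (last char: 't')
  sorted[3] = agnetS7$m  (last char: 'm')
  sorted[4] = etS7$magn  (last char: 'n')
  sorted[5] = gnetS7$ma  (last char: 'a')
  sorted[6] = magnetS7$  (last char: '$')
  sorted[7] = netS7$mag  (last char: 'g')
  sorted[8] = tS7$magne  (last char: 'e')
Last column: 7Stmna$ge
Original string S is at sorted index 6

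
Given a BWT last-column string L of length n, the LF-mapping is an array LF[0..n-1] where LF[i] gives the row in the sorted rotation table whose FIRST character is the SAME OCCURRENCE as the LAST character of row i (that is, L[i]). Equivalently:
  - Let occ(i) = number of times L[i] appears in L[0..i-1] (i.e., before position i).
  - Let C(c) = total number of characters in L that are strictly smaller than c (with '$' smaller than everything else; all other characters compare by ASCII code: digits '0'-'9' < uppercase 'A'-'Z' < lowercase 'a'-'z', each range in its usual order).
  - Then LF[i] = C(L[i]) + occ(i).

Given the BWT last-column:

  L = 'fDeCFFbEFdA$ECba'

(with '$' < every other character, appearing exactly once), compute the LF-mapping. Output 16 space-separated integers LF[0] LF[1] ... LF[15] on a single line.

Char counts: '$':1, 'A':1, 'C':2, 'D':1, 'E':2, 'F':3, 'a':1, 'b':2, 'd':1, 'e':1, 'f':1
C (first-col start): C('$')=0, C('A')=1, C('C')=2, C('D')=4, C('E')=5, C('F')=7, C('a')=10, C('b')=11, C('d')=13, C('e')=14, C('f')=15
L[0]='f': occ=0, LF[0]=C('f')+0=15+0=15
L[1]='D': occ=0, LF[1]=C('D')+0=4+0=4
L[2]='e': occ=0, LF[2]=C('e')+0=14+0=14
L[3]='C': occ=0, LF[3]=C('C')+0=2+0=2
L[4]='F': occ=0, LF[4]=C('F')+0=7+0=7
L[5]='F': occ=1, LF[5]=C('F')+1=7+1=8
L[6]='b': occ=0, LF[6]=C('b')+0=11+0=11
L[7]='E': occ=0, LF[7]=C('E')+0=5+0=5
L[8]='F': occ=2, LF[8]=C('F')+2=7+2=9
L[9]='d': occ=0, LF[9]=C('d')+0=13+0=13
L[10]='A': occ=0, LF[10]=C('A')+0=1+0=1
L[11]='$': occ=0, LF[11]=C('$')+0=0+0=0
L[12]='E': occ=1, LF[12]=C('E')+1=5+1=6
L[13]='C': occ=1, LF[13]=C('C')+1=2+1=3
L[14]='b': occ=1, LF[14]=C('b')+1=11+1=12
L[15]='a': occ=0, LF[15]=C('a')+0=10+0=10

Answer: 15 4 14 2 7 8 11 5 9 13 1 0 6 3 12 10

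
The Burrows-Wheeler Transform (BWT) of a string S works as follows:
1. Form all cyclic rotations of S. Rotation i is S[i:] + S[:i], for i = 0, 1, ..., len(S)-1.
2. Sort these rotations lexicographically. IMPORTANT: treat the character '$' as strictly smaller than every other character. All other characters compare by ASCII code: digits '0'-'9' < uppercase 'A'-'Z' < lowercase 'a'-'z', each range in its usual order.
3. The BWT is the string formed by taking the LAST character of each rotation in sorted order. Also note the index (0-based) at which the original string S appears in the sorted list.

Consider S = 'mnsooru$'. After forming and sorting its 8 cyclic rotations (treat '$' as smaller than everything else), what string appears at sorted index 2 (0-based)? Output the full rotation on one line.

All 8 rotations (rotation i = S[i:]+S[:i]):
  rot[0] = mnsooru$
  rot[1] = nsooru$m
  rot[2] = sooru$mn
  rot[3] = ooru$mns
  rot[4] = oru$mnso
  rot[5] = ru$mnsoo
  rot[6] = u$mnsoor
  rot[7] = $mnsooru
Sorted (with $ < everything):
  sorted[0] = $mnsooru
  sorted[1] = mnsooru$
  sorted[2] = nsooru$m
  sorted[3] = ooru$mns
  sorted[4] = oru$mnso
  sorted[5] = ru$mnsoo
  sorted[6] = sooru$mn
  sorted[7] = u$mnsoor
sorted[2] = nsooru$m

Answer: nsooru$m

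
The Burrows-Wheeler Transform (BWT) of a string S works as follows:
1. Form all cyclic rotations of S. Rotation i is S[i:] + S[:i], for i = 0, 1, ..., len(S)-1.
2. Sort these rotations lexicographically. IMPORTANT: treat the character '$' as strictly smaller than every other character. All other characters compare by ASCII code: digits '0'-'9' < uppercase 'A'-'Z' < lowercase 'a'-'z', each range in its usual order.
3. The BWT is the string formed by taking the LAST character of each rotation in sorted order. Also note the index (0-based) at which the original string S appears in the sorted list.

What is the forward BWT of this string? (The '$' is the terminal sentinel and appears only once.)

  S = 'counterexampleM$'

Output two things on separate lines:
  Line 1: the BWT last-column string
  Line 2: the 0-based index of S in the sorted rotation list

All 16 rotations (rotation i = S[i:]+S[:i]):
  rot[0] = counterexampleM$
  rot[1] = ounterexampleM$c
  rot[2] = unterexampleM$co
  rot[3] = nterexampleM$cou
  rot[4] = terexampleM$coun
  rot[5] = erexampleM$count
  rot[6] = rexampleM$counte
  rot[7] = exampleM$counter
  rot[8] = xampleM$countere
  rot[9] = ampleM$counterex
  rot[10] = mpleM$counterexa
  rot[11] = pleM$counterexam
  rot[12] = leM$counterexamp
  rot[13] = eM$counterexampl
  rot[14] = M$counterexample
  rot[15] = $counterexampleM
Sorted (with $ < everything):
  sorted[0] = $counterexampleM  (last char: 'M')
  sorted[1] = M$counterexample  (last char: 'e')
  sorted[2] = ampleM$counterex  (last char: 'x')
  sorted[3] = counterexampleM$  (last char: '$')
  sorted[4] = eM$counterexampl  (last char: 'l')
  sorted[5] = erexampleM$count  (last char: 't')
  sorted[6] = exampleM$counter  (last char: 'r')
  sorted[7] = leM$counterexamp  (last char: 'p')
  sorted[8] = mpleM$counterexa  (last char: 'a')
  sorted[9] = nterexampleM$cou  (last char: 'u')
  sorted[10] = ounterexampleM$c  (last char: 'c')
  sorted[11] = pleM$counterexam  (last char: 'm')
  sorted[12] = rexampleM$counte  (last char: 'e')
  sorted[13] = terexampleM$coun  (last char: 'n')
  sorted[14] = unterexampleM$co  (last char: 'o')
  sorted[15] = xampleM$countere  (last char: 'e')
Last column: Mex$ltrpaucmenoe
Original string S is at sorted index 3

Answer: Mex$ltrpaucmenoe
3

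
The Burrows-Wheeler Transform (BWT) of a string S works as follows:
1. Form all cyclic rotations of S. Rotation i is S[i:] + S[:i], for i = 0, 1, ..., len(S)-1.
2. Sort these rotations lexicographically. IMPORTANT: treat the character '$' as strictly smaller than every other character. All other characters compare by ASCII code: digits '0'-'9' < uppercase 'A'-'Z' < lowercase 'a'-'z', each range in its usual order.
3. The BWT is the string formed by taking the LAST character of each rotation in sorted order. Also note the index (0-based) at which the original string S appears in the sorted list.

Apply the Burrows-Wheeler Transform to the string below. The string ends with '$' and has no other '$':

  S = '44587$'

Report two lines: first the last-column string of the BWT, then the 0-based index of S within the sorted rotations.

Answer: 7$4485
1

Derivation:
All 6 rotations (rotation i = S[i:]+S[:i]):
  rot[0] = 44587$
  rot[1] = 4587$4
  rot[2] = 587$44
  rot[3] = 87$445
  rot[4] = 7$4458
  rot[5] = $44587
Sorted (with $ < everything):
  sorted[0] = $44587  (last char: '7')
  sorted[1] = 44587$  (last char: '$')
  sorted[2] = 4587$4  (last char: '4')
  sorted[3] = 587$44  (last char: '4')
  sorted[4] = 7$4458  (last char: '8')
  sorted[5] = 87$445  (last char: '5')
Last column: 7$4485
Original string S is at sorted index 1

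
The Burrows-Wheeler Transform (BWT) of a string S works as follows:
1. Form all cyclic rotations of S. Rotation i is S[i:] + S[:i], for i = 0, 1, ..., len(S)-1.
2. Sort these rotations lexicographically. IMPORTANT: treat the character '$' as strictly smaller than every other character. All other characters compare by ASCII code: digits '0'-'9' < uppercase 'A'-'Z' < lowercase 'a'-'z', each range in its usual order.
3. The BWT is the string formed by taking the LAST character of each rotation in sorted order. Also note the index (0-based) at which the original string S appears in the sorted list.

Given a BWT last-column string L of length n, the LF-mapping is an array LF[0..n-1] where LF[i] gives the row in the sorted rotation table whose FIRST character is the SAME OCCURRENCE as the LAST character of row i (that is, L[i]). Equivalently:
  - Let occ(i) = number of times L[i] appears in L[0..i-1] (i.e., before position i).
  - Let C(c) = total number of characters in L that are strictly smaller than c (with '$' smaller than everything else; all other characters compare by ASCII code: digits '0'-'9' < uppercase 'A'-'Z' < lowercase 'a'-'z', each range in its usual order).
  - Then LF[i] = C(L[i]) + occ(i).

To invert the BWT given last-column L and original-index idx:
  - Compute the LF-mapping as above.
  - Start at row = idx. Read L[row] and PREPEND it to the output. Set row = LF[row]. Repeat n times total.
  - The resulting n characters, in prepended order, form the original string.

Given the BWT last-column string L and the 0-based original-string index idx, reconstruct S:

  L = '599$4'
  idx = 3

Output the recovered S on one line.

LF mapping: 2 3 4 0 1
Walk LF starting at row 3, prepending L[row]:
  step 1: row=3, L[3]='$', prepend. Next row=LF[3]=0
  step 2: row=0, L[0]='5', prepend. Next row=LF[0]=2
  step 3: row=2, L[2]='9', prepend. Next row=LF[2]=4
  step 4: row=4, L[4]='4', prepend. Next row=LF[4]=1
  step 5: row=1, L[1]='9', prepend. Next row=LF[1]=3
Reversed output: 9495$

Answer: 9495$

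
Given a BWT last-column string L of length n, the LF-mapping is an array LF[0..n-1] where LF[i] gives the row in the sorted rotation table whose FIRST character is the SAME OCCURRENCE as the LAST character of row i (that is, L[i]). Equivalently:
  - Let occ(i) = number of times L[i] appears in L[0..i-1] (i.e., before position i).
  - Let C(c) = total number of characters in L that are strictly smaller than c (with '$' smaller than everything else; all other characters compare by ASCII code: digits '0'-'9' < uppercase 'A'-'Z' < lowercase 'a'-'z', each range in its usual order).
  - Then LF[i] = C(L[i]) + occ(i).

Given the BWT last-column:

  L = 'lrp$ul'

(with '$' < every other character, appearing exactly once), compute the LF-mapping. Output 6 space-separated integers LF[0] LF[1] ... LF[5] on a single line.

Char counts: '$':1, 'l':2, 'p':1, 'r':1, 'u':1
C (first-col start): C('$')=0, C('l')=1, C('p')=3, C('r')=4, C('u')=5
L[0]='l': occ=0, LF[0]=C('l')+0=1+0=1
L[1]='r': occ=0, LF[1]=C('r')+0=4+0=4
L[2]='p': occ=0, LF[2]=C('p')+0=3+0=3
L[3]='$': occ=0, LF[3]=C('$')+0=0+0=0
L[4]='u': occ=0, LF[4]=C('u')+0=5+0=5
L[5]='l': occ=1, LF[5]=C('l')+1=1+1=2

Answer: 1 4 3 0 5 2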